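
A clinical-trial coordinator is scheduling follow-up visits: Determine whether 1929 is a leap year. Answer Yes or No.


Year: 1929
Divisible by 4? 1929 / 4 = 482.25 -> No
Not divisible by 4, so NOT a leap year

No


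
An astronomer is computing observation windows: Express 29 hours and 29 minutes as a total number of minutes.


Hours: 29
Extra minutes: 29
Minutes per hour: 60
Hours to minutes: 29 x 60 = 1740
Total: 1740 + 29 = 1769

1769


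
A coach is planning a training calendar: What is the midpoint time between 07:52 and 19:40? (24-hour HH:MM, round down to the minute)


Start time: 07:52 = 472 minutes from midnight
End time: 19:40 = 1180 minutes from midnight
Sum: 472 + 1180 = 1652
Midpoint: 1652 / 2 = 826 minutes
Convert: 826 / 60 = 13 hours, 46 minutes
Result: 13:46

13:46


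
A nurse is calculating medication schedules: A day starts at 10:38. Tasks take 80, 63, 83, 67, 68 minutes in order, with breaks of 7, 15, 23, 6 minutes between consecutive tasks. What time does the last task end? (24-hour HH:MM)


Start: 10:38 = 638 min from midnight
  after task 1 (80 min): 11:58
  after break (7 min): 12:05
  after task 2 (63 min): 13:08
  after break (15 min): 13:23
  after task 3 (83 min): 14:46
  after break (23 min): 15:09
  after task 4 (67 min): 16:16
  after break (6 min): 16:22
  after task 5 (68 min): 17:30
Total elapsed: 412 minutes
End time: 17:30

17:30


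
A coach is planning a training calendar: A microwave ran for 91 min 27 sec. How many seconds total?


Minutes: 91
Extra seconds: 27
Seconds per minute: 60
Minutes to seconds: 91 x 60 = 5460
Total: 5460 + 27 = 5487

5487


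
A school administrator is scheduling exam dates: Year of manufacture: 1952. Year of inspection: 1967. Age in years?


Birth year: 1952
Current year: 1967
Age = current year - birth year
Age = 1967 - 1952 = 15

15


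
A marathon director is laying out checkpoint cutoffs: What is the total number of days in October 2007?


Month: October
Year: 2007
October is a 31-day month
Total: 31 days

31


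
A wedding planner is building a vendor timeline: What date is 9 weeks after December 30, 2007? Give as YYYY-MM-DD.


Start: 2007-12-30
Weeks to add: 9
Convert to days: 9 x 7 = 63 days
Add 63 days to 2007-12-30
Result: 2008-03-02

2008-03-02


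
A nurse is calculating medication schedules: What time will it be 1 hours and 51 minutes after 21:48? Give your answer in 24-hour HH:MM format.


Start time: 21:48
Adding: 1 hours 51 minutes
Minutes: 48 + 51 = 99
Minute overflow: 99 >= 60, so carry 1 hour, minutes = 39
Hours: 21 + 1 + 1 = 23
Result: 23:39

23:39


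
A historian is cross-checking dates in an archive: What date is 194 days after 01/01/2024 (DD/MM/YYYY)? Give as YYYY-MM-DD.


Start: 2024-01-01
Adding 194 days
Days remaining in January: 30
After January: 164 days still to add
February 2024: 29 days, 135 remaining
March 2024: 31 days, 104 remaining
April 2024: 30 days, 74 remaining
May 2024: 31 days, 43 remaining
Result: 2024-07-13

2024-07-13


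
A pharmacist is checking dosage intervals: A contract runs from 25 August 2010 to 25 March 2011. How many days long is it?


Start date: 2010-08-25
End date: 2011-03-25
Aug 2010: +7 days
Sep 2010: +30 days
Oct 2010: +31 days
... (5 more months)
Total: 212 days

212


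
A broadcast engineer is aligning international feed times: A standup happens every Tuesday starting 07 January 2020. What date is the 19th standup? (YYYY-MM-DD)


First occurrence: 2020-01-07 (occurrence 1)
Each occurrence is 7 days after the previous.
Occurrence 19 is 18 weeks after the first.
18 weeks = 126 days
2020-01-07 + 126 days = 2020-05-12

2020-05-12


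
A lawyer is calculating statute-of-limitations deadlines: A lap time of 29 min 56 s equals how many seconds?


Minutes: 29
Seconds: 56
Convert minutes to seconds: 29 x 60 = 1740
Add remaining seconds: 1740 + 56 = 1796

1796


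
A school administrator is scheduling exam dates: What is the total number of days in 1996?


Year: 1996
Check leap year rules:
Divisible by 4? Yes
Divisible by 100? No
1996 is a leap year
Days: 366

366


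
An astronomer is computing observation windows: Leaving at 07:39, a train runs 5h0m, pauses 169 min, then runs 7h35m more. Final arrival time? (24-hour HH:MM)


Depart: 07:39
Leg 1: +300 min -> 12:39
Layover: +169 min -> 15:28
Leg 2: +455 min -> 23:03
Total travel: 924 minutes = 15h 24m
Arrival: 23:03

23:03


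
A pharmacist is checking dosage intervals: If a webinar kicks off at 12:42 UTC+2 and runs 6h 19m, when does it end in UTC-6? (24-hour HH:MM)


Start: 12:42 in UTC+2
Step 1 - add duration:
  minutes: 42 + 19 = 61 (carry 1h)
  hours: 12 + 6 + 1 = 19
  end in UTC+2: 19:01
Step 2 - convert UTC+2 -> UTC-6:
  offset difference: -6 - (2) = -8 hours
  19 + (-8) = 11 -> mod 24 = 11
Result: 11:01 in UTC-6

11:01


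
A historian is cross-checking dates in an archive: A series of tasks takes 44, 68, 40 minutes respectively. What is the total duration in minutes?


Durations: 44, 68, 40
Running sum: 44
+ 68 = 112
+ 40 = 152
Total duration: 152 minutes
That is 2 hours and 32 minutes

152


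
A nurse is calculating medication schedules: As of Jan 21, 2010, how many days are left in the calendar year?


Start: January 21, 2010
End: December 31, 2010
Days left in January: 10
February: 28
March: 31
April: 30
May: 31
... plus remaining months
Sum of remaining months: 334
Total: 10 + 334 = 344

344


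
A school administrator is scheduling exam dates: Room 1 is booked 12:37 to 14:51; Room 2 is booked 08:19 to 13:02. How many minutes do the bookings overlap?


Interval A: [757, 891] minutes from midnight
Interval B: [499, 782] minutes from midnight
Overlap start = max(757, 499) = 757
Overlap end = min(891, 782) = 782
Overlap = 782 - 757 = 25 minutes

25


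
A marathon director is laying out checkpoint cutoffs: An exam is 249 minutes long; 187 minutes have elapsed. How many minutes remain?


Total budget: 249 minutes
Time used: 187 minutes
Remaining: 249 - 187 = 62 minutes
Percent used: 75.1%
Percent remaining: 24.9%

62


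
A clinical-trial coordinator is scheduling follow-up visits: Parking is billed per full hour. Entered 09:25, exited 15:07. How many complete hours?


Start: 09:25
End: 15:07
Hour difference: 15 - 9 = 6 hours
Minute difference: 7 - 25 = -18 minutes
Total minutes: 342
Complete hours: 342 / 60 = 5 (remainder 42)

5


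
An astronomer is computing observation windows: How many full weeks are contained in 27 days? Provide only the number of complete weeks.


Total days: 27
Days per week: 7
Division: 27 / 7 = 3 remainder 6
Complete weeks: 3
Remaining days: 6

3


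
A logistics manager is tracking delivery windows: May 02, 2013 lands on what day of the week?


Date: 2013-05-02
January 1, 2013 is a Tuesday
Day of year: 122
Offset from Jan 1: 121 days
121 mod 7 = 2
Result: Thursday

Thursday


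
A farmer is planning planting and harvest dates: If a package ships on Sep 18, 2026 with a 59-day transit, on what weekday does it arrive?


Start: 2026-09-18 (Friday)
Step 1 - find target date: add 59 days
  2026-09-18 + 59 days = 2026-11-16
Step 2 - day of week:
  59 mod 7 = 3
  Friday + 3 days -> Monday
Result: Monday (2026-11-16)

Monday


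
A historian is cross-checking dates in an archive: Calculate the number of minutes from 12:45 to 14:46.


Start time: 12:45 = 765 minutes from midnight
End time: 14:46 = 886 minutes from midnight
Difference: 886 - 765 = 121 minutes
That is 2 hours and 1 minutes

121


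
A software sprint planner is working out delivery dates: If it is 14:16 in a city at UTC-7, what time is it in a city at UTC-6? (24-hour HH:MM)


Local time: 14:16 at UTC-7 (offset -7h)
Target zone: UTC-6 (offset -6h)
Difference: -6 - (-7) = 1 hours
Calculation: 14 + (1) = 15
Result: 15:16

15:16


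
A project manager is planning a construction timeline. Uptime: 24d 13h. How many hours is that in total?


Days: 24
Extra hours: 13
Hours per day: 24
Days to hours: 24 x 24 = 576
Total: 576 + 13 = 589

589


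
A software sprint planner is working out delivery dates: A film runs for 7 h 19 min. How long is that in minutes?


Hours: 7
Minutes: 19
Convert hours to minutes: 7 x 60 = 420
Add remaining minutes: 420 + 19 = 439

439


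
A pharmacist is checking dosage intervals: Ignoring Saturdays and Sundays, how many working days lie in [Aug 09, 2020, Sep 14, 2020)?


Start: 2020-08-09 (Sunday)
End (exclusive): 2020-09-14 (Monday)
Total calendar days: 36
Full weeks: 36 // 7 = 5 -> 25 weekdays
Remaining 1 days starting on Sunday:
  Sun(-) -> 0 weekdays
Total business days: 25 + 0 = 25

25


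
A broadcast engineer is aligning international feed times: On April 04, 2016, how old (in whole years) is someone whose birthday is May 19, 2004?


Birth: 2004-05-19
Reference: 2016-04-04
Year difference: 2016 - 2004 = 12
Has birthday (05-19) occurred by 04-04? No
Birthday not yet reached this year -> subtract 1
Age in full years: 11

11


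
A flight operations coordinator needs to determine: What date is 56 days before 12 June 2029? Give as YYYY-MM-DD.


Start: 2029-06-12
Subtracting 56 days
Days already passed in June: 12
After going back through June: 44 more days to subtract
May 2029: 31 days, 13 remaining
April 2029 has 30 days, need 13
Result: 2029-04-17

2029-04-17


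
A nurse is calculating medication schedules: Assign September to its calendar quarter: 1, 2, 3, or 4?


Month: September (month 9)
Q1: January-March (months 1-3)
Q2: April-June (months 4-6)
Q3: July-September (months 7-9)
Q4: October-December (months 10-12)
Month 9 falls in Q3

3


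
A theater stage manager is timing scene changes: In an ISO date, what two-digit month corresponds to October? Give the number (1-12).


Calendar month order:
9. September
10. October <--
11. November
October is month number 10

10


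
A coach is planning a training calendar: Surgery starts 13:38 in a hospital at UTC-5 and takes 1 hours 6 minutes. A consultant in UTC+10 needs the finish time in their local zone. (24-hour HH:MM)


Start: 13:38 in UTC-5
Step 1 - add duration:
  minutes: 38 + 6 = 44
  hours: 13 + 1 + 0 = 14
  end in UTC-5: 14:44
Step 2 - convert UTC-5 -> UTC+10:
  offset difference: 10 - (-5) = 15 hours
  14 + (15) = 29 -> mod 24 = 5
Result: 05:44 in UTC+10

05:44


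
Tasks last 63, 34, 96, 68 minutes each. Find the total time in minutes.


Durations: 63, 34, 96, 68
Running sum: 63
+ 34 = 97
+ 96 = 193
+ 68 = 261
Total duration: 261 minutes
That is 4 hours and 21 minutes

261


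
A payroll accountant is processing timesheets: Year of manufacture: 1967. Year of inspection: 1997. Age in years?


Birth year: 1967
Current year: 1997
Age = current year - birth year
Age = 1997 - 1967 = 30

30


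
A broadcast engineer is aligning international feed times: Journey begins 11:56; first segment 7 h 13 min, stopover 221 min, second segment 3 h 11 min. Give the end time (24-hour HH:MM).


Depart: 11:56
Leg 1: +433 min -> 19:09
Layover: +221 min -> 22:50
Leg 2: +191 min -> 02:01
Total travel: 845 minutes = 14h 5m
Arrival: 02:01

02:01


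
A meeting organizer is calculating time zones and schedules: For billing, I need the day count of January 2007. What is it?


Month: January
Year: 2007
January is a 31-day month
Total: 31 days

31


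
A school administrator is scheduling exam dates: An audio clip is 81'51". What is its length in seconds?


Minutes: 81
Seconds: 51
Convert minutes to seconds: 81 x 60 = 4860
Add remaining seconds: 4860 + 51 = 4911

4911


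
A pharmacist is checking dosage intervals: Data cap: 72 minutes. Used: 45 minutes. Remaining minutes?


Total budget: 72 minutes
Time used: 45 minutes
Remaining: 72 - 45 = 27 minutes
Percent used: 62.5%
Percent remaining: 37.5%

27


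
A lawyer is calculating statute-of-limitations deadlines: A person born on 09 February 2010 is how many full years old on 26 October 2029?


Birth: 2010-02-09
Reference: 2029-10-26
Year difference: 2029 - 2010 = 19
Has birthday (02-09) occurred by 10-26? Yes
Age in full years: 19

19


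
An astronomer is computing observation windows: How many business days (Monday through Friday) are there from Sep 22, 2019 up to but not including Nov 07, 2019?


Start: 2019-09-22 (Sunday)
End (exclusive): 2019-11-07 (Thursday)
Total calendar days: 46
Full weeks: 46 // 7 = 6 -> 30 weekdays
Remaining 4 days starting on Sunday:
  Sun(-), Mon(w), Tue(w), Wed(w) -> 3 weekdays
Total business days: 30 + 3 = 33

33


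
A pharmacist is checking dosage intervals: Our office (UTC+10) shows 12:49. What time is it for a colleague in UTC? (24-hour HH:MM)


Local time: 12:49 at UTC+10 (offset 10h)
Target zone: UTC (offset 0h)
Difference: 0 - (10) = -10 hours
Calculation: 12 + (-10) = 2
Result: 02:49

02:49


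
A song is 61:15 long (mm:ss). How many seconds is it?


Minutes: 61
Extra seconds: 15
Seconds per minute: 60
Minutes to seconds: 61 x 60 = 3660
Total: 3660 + 15 = 3675

3675


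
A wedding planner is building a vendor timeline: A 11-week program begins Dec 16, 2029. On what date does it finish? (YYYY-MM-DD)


Start: 2029-12-16
Weeks to add: 11
Convert to days: 11 x 7 = 77 days
Add 77 days to 2029-12-16
Result: 2030-03-03

2030-03-03


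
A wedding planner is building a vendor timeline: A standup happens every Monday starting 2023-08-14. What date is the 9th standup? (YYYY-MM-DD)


First occurrence: 2023-08-14 (occurrence 1)
Each occurrence is 7 days after the previous.
Occurrence 9 is 8 weeks after the first.
8 weeks = 56 days
2023-08-14 + 56 days = 2023-10-09

2023-10-09


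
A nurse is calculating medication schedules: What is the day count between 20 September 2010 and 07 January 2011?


Start date: 2010-09-20
End date: 2011-01-07
Sep 2010: +11 days
Oct 2010: +31 days
Nov 2010: +30 days
Dec 2010: +31 days
Jan 2011: +6 days
Total: 109 days

109


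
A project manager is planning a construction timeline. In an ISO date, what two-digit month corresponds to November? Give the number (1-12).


Calendar month order:
10. October
11. November <--
12. December
November is month number 11

11


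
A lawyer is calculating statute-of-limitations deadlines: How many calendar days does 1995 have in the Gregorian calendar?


Year: 1995
Check leap year rules:
Divisible by 4? No
1995 is not a leap year
Days: 365

365


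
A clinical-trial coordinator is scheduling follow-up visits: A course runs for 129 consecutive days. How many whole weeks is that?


Total days: 129
Days per week: 7
Division: 129 / 7 = 18 remainder 3
Complete weeks: 18
Remaining days: 3

18


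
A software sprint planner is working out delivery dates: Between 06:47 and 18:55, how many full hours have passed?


Start: 06:47
End: 18:55
Hour difference: 18 - 6 = 12 hours
Minute difference: 55 - 47 = 8 minutes
Total minutes: 728
Complete hours: 728 / 60 = 12 (remainder 8)

12


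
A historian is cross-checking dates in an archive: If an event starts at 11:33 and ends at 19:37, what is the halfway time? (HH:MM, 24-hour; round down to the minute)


Start time: 11:33 = 693 minutes from midnight
End time: 19:37 = 1177 minutes from midnight
Sum: 693 + 1177 = 1870
Midpoint: 1870 / 2 = 935 minutes
Convert: 935 / 60 = 15 hours, 35 minutes
Result: 15:35

15:35


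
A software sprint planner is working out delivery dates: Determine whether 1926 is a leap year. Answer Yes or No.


Year: 1926
Divisible by 4? 1926 / 4 = 481.5 -> No
Not divisible by 4, so NOT a leap year

No


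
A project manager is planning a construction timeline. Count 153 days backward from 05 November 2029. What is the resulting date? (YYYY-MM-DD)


Start: 2029-11-05
Subtracting 153 days
Days already passed in November: 5
After going back through November: 148 more days to subtract
October 2029: 31 days, 117 remaining
September 2029: 30 days, 87 remaining
August 2029: 31 days, 56 remaining
July 2029: 31 days, 25 remaining
Result: 2029-06-05

2029-06-05


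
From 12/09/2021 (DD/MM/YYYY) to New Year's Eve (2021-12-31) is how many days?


Start: September 12, 2021
End: December 31, 2021
Days left in September: 18
October: 31
November: 30
December: 31
Sum of remaining months: 92
Total: 18 + 92 = 110

110


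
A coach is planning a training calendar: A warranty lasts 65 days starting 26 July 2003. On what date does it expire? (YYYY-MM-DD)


Start: 2003-07-26
Adding 65 days
Days remaining in July: 5
After July: 60 days still to add
August 2003: 31 days, 29 remaining
September 2003 has 30 days, need 29
Result: 2003-09-29

2003-09-29


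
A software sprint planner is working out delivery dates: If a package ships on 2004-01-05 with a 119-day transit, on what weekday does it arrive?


Start: 2004-01-05 (Monday)
Step 1 - find target date: add 119 days
  2004-01-05 + 119 days = 2004-05-03
Step 2 - day of week:
  119 mod 7 = 0
  Monday + 0 days -> Monday
Result: Monday (2004-05-03)

Monday


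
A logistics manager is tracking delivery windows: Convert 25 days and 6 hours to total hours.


Days: 25
Extra hours: 6
Hours per day: 24
Days to hours: 25 x 24 = 600
Total: 600 + 6 = 606

606


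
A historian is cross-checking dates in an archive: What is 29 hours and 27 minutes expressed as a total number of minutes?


Hours: 29
Minutes: 27
Convert hours to minutes: 29 x 60 = 1740
Add remaining minutes: 1740 + 27 = 1767

1767


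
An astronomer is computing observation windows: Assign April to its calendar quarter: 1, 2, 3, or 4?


Month: April (month 4)
Q1: January-March (months 1-3)
Q2: April-June (months 4-6)
Q3: July-September (months 7-9)
Q4: October-December (months 10-12)
Month 4 falls in Q2

2


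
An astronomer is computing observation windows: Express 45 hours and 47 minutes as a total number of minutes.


Hours: 45
Extra minutes: 47
Minutes per hour: 60
Hours to minutes: 45 x 60 = 2700
Total: 2700 + 47 = 2747

2747


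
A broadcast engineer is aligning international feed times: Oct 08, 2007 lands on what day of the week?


Date: 2007-10-08
January 1, 2007 is a Monday
Day of year: 281
Offset from Jan 1: 280 days
280 mod 7 = 0
Result: Monday

Monday


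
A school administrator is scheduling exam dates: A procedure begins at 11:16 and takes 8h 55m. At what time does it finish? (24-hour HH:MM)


Start time: 11:16
Adding: 8 hours 55 minutes
Minutes: 16 + 55 = 71
Minute overflow: 71 >= 60, so carry 1 hour, minutes = 11
Hours: 11 + 8 + 1 = 20
Result: 20:11

20:11


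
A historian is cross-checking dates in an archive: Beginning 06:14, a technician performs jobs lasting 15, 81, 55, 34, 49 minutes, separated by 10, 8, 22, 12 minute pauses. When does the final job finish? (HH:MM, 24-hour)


Start: 06:14 = 374 min from midnight
  after task 1 (15 min): 06:29
  after break (10 min): 06:39
  after task 2 (81 min): 08:00
  after break (8 min): 08:08
  after task 3 (55 min): 09:03
  after break (22 min): 09:25
  after task 4 (34 min): 09:59
  after break (12 min): 10:11
  after task 5 (49 min): 11:00
Total elapsed: 286 minutes
End time: 11:00

11:00


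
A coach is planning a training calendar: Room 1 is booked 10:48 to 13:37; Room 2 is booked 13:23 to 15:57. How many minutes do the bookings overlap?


Interval A: [648, 817] minutes from midnight
Interval B: [803, 957] minutes from midnight
Overlap start = max(648, 803) = 803
Overlap end = min(817, 957) = 817
Overlap = 817 - 803 = 14 minutes

14


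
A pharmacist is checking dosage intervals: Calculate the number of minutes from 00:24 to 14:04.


Start time: 00:24 = 24 minutes from midnight
End time: 14:04 = 844 minutes from midnight
Difference: 844 - 24 = 820 minutes
That is 13 hours and 40 minutes

820


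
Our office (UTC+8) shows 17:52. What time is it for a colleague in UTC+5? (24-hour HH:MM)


Local time: 17:52 at UTC+8 (offset 8h)
Target zone: UTC+5 (offset 5h)
Difference: 5 - (8) = -3 hours
Calculation: 17 + (-3) = 14
Result: 14:52

14:52


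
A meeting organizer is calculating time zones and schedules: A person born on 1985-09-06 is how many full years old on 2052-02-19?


Birth: 1985-09-06
Reference: 2052-02-19
Year difference: 2052 - 1985 = 67
Has birthday (09-06) occurred by 02-19? No
Birthday not yet reached this year -> subtract 1
Age in full years: 66

66


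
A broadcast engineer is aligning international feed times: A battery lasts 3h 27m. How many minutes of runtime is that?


Hours: 3
Extra minutes: 27
Minutes per hour: 60
Hours to minutes: 3 x 60 = 180
Total: 180 + 27 = 207

207


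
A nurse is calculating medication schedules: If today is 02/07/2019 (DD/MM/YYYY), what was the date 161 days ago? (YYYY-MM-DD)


Start: 2019-07-02
Subtracting 161 days
Days already passed in July: 2
After going back through July: 159 more days to subtract
June 2019: 30 days, 129 remaining
May 2019: 31 days, 98 remaining
April 2019: 30 days, 68 remaining
March 2019: 31 days, 37 remaining
Result: 2019-01-22

2019-01-22


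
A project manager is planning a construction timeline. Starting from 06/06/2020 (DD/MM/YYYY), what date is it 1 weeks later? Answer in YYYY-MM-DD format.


Start: 2020-06-06
Weeks to add: 1
Convert to days: 1 x 7 = 7 days
Add 7 days to 2020-06-06
Result: 2020-06-13

2020-06-13


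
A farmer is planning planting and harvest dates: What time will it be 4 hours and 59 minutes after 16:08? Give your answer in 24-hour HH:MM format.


Start time: 16:08
Adding: 4 hours 59 minutes
Minutes: 8 + 59 = 67
Minute overflow: 67 >= 60, so carry 1 hour, minutes = 7
Hours: 16 + 4 + 1 = 21
Result: 21:07

21:07


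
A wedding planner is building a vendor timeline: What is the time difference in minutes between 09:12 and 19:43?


Start time: 09:12 = 552 minutes from midnight
End time: 19:43 = 1183 minutes from midnight
Difference: 1183 - 552 = 631 minutes
That is 10 hours and 31 minutes

631


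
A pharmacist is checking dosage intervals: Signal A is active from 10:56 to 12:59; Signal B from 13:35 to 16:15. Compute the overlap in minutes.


Interval A: [656, 779] minutes from midnight
Interval B: [815, 975] minutes from midnight
Overlap start = max(656, 815) = 815
Overlap end = min(779, 975) = 779
End <= start, so the intervals do not overlap: 0 minutes

0


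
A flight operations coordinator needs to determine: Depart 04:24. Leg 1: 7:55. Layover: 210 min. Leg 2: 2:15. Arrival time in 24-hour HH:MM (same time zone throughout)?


Depart: 04:24
Leg 1: +475 min -> 12:19
Layover: +210 min -> 15:49
Leg 2: +135 min -> 18:04
Total travel: 820 minutes = 13h 40m
Arrival: 18:04

18:04


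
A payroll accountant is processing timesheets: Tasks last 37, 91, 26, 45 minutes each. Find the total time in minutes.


Durations: 37, 91, 26, 45
Running sum: 37
+ 91 = 128
+ 26 = 154
+ 45 = 199
Total duration: 199 minutes
That is 3 hours and 19 minutes

199


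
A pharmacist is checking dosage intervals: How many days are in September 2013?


Month: September
Year: 2013
September is a 30-day month
Total: 30 days

30


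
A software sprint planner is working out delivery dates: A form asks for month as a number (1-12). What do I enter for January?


Calendar month order:
1. January <--
2. February
January is month number 1

1


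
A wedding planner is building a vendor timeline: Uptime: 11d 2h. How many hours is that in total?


Days: 11
Extra hours: 2
Hours per day: 24
Days to hours: 11 x 24 = 264
Total: 264 + 2 = 266

266


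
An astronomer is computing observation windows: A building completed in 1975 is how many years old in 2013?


Birth year: 1975
Current year: 2013
Age = current year - birth year
Age = 2013 - 1975 = 38

38


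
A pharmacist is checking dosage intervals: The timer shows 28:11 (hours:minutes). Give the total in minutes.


Hours: 28
Minutes: 11
Convert hours to minutes: 28 x 60 = 1680
Add remaining minutes: 1680 + 11 = 1691

1691


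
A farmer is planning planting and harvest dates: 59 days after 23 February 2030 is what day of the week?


Start: 2030-02-23 (Saturday)
Step 1 - find target date: add 59 days
  2030-02-23 + 59 days = 2030-04-23
Step 2 - day of week:
  59 mod 7 = 3
  Saturday + 3 days -> Tuesday
Result: Tuesday (2030-04-23)

Tuesday


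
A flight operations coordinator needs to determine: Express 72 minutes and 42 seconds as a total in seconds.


Minutes: 72
Seconds: 42
Convert minutes to seconds: 72 x 60 = 4320
Add remaining seconds: 4320 + 42 = 4362

4362


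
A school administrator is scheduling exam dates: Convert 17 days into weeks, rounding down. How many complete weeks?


Total days: 17
Days per week: 7
Division: 17 / 7 = 2 remainder 3
Complete weeks: 2
Remaining days: 3

2


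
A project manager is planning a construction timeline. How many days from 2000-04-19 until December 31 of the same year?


Start: April 19, 2000
End: December 31, 2000
Days left in April: 11
May: 31
June: 30
July: 31
August: 31
... plus remaining months
Sum of remaining months: 245
Total: 11 + 245 = 256

256


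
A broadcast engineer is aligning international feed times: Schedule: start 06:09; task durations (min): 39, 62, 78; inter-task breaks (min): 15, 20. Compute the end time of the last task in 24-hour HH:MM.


Start: 06:09 = 369 min from midnight
  after task 1 (39 min): 06:48
  after break (15 min): 07:03
  after task 2 (62 min): 08:05
  after break (20 min): 08:25
  after task 3 (78 min): 09:43
Total elapsed: 214 minutes
End time: 09:43

09:43


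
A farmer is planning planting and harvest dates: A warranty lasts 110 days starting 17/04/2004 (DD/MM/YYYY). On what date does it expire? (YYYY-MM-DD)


Start: 2004-04-17
Adding 110 days
Days remaining in April: 13
After April: 97 days still to add
May 2004: 31 days, 66 remaining
June 2004: 30 days, 36 remaining
July 2004: 31 days, 5 remaining
August 2004 has 31 days, need 5
Result: 2004-08-05

2004-08-05


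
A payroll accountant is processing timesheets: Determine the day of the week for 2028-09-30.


Date: 2028-09-30
January 1, 2028 is a Saturday
Day of year: 274
Offset from Jan 1: 273 days
273 mod 7 = 0
Result: Saturday

Saturday


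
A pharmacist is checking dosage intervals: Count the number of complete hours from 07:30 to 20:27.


Start: 07:30
End: 20:27
Hour difference: 20 - 7 = 13 hours
Minute difference: 27 - 30 = -3 minutes
Total minutes: 777
Complete hours: 777 / 60 = 12 (remainder 57)

12


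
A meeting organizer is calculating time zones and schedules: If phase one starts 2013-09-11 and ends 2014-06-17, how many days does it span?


Start date: 2013-09-11
End date: 2014-06-17
Sep 2013: +20 days
Oct 2013: +31 days
Nov 2013: +30 days
... (7 more months)
Total: 279 days

279


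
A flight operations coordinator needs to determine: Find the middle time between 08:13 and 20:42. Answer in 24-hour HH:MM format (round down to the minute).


Start time: 08:13 = 493 minutes from midnight
End time: 20:42 = 1242 minutes from midnight
Sum: 493 + 1242 = 1735
Midpoint: 1735 / 2 = 867 minutes
Convert: 867 / 60 = 14 hours, 27 minutes
Result: 14:27

14:27


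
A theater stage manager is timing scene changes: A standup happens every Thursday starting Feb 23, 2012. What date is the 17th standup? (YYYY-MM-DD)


First occurrence: 2012-02-23 (occurrence 1)
Each occurrence is 7 days after the previous.
Occurrence 17 is 16 weeks after the first.
16 weeks = 112 days
2012-02-23 + 112 days = 2012-06-14

2012-06-14


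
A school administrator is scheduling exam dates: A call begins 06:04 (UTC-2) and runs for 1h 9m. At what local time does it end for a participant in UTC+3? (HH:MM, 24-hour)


Start: 06:04 in UTC-2
Step 1 - add duration:
  minutes: 4 + 9 = 13
  hours: 6 + 1 + 0 = 7
  end in UTC-2: 07:13
Step 2 - convert UTC-2 -> UTC+3:
  offset difference: 3 - (-2) = 5 hours
  7 + (5) = 12 -> mod 24 = 12
Result: 12:13 in UTC+3

12:13


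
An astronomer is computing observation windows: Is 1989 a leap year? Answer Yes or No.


Year: 1989
Divisible by 4? 1989 / 4 = 497.25 -> No
Not divisible by 4, so NOT a leap year

No


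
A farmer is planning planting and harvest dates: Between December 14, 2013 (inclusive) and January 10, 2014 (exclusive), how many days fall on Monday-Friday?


Start: 2013-12-14 (Saturday)
End (exclusive): 2014-01-10 (Friday)
Total calendar days: 27
Full weeks: 27 // 7 = 3 -> 15 weekdays
Remaining 6 days starting on Saturday:
  Sat(-), Sun(-), Mon(w), Tue(w), Wed(w), Thu(w) -> 4 weekdays
Total business days: 15 + 4 = 19

19


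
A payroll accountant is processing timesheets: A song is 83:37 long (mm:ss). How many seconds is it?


Minutes: 83
Extra seconds: 37
Seconds per minute: 60
Minutes to seconds: 83 x 60 = 4980
Total: 4980 + 37 = 5017

5017


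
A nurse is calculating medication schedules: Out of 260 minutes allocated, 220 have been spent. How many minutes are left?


Total budget: 260 minutes
Time used: 220 minutes
Remaining: 260 - 220 = 40 minutes
Percent used: 84.6%
Percent remaining: 15.4%

40


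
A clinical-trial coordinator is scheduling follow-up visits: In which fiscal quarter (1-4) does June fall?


Month: June (month 6)
Q1: January-March (months 1-3)
Q2: April-June (months 4-6)
Q3: July-September (months 7-9)
Q4: October-December (months 10-12)
Month 6 falls in Q2

2


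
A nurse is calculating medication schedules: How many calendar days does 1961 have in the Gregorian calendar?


Year: 1961
Check leap year rules:
Divisible by 4? No
1961 is not a leap year
Days: 365

365


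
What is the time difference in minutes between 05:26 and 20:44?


Start time: 05:26 = 326 minutes from midnight
End time: 20:44 = 1244 minutes from midnight
Difference: 1244 - 326 = 918 minutes
That is 15 hours and 18 minutes

918


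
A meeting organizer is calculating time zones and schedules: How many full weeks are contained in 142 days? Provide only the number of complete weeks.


Total days: 142
Days per week: 7
Division: 142 / 7 = 20 remainder 2
Complete weeks: 20
Remaining days: 2

20


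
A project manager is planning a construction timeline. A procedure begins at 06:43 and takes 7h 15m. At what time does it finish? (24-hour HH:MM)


Start time: 06:43
Adding: 7 hours 15 minutes
Minutes: 43 + 15 = 58
Hours: 6 + 7 + 0 = 13
Result: 13:58

13:58


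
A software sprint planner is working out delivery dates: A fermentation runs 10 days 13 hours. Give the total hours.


Days: 10
Extra hours: 13
Hours per day: 24
Days to hours: 10 x 24 = 240
Total: 240 + 13 = 253

253


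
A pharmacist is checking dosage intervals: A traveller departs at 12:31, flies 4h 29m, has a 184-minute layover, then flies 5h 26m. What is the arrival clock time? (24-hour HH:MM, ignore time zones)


Depart: 12:31
Leg 1: +269 min -> 17:00
Layover: +184 min -> 20:04
Leg 2: +326 min -> 01:30
Total travel: 779 minutes = 12h 59m
Arrival: 01:30

01:30


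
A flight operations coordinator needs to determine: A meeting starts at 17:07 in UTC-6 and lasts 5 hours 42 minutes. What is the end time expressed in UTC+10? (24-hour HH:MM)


Start: 17:07 in UTC-6
Step 1 - add duration:
  minutes: 7 + 42 = 49
  hours: 17 + 5 + 0 = 22
  end in UTC-6: 22:49
Step 2 - convert UTC-6 -> UTC+10:
  offset difference: 10 - (-6) = 16 hours
  22 + (16) = 38 -> mod 24 = 14
Result: 14:49 in UTC+10

14:49


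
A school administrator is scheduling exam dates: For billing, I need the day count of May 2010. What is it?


Month: May
Year: 2010
May is a 31-day month
Total: 31 days

31


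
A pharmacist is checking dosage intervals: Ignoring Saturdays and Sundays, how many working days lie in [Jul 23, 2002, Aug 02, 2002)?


Start: 2002-07-23 (Tuesday)
End (exclusive): 2002-08-02 (Friday)
Total calendar days: 10
Full weeks: 10 // 7 = 1 -> 5 weekdays
Remaining 3 days starting on Tuesday:
  Tue(w), Wed(w), Thu(w) -> 3 weekdays
Total business days: 5 + 3 = 8

8


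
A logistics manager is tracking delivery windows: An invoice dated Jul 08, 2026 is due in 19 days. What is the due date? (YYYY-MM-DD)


Start: 2026-07-08
Adding 19 days
Days remaining in July: 23
Result: 2026-07-27

2026-07-27


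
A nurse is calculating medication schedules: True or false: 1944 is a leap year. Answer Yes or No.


Year: 1944
Divisible by 4? 1944 / 4 = 486.0 -> Yes
Divisible by 100? 1944 / 100 = 19.44 -> No
Divisible by 4 but not 100, so it IS a leap year

Yes


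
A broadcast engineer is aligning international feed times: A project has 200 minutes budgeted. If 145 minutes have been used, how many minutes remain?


Total budget: 200 minutes
Time used: 145 minutes
Remaining: 200 - 145 = 55 minutes
Percent used: 72.5%
Percent remaining: 27.5%

55


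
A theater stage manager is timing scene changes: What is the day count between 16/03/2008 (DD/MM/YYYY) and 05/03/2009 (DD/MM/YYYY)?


Start date: 2008-03-16
End date: 2009-03-05
Mar 2008: +16 days
Apr 2008: +30 days
May 2008: +31 days
... (10 more months)
Total: 354 days

354


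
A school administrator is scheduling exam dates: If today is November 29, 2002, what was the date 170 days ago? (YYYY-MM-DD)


Start: 2002-11-29
Subtracting 170 days
Days already passed in November: 29
After going back through November: 141 more days to subtract
October 2002: 31 days, 110 remaining
September 2002: 30 days, 80 remaining
August 2002: 31 days, 49 remaining
July 2002: 31 days, 18 remaining
Result: 2002-06-12

2002-06-12


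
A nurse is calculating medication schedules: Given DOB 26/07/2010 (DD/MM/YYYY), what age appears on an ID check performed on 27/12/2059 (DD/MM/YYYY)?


Birth: 2010-07-26
Reference: 2059-12-27
Year difference: 2059 - 2010 = 49
Has birthday (07-26) occurred by 12-27? Yes
Age in full years: 49

49


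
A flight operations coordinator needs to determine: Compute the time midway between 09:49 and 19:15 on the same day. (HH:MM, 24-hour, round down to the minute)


Start time: 09:49 = 589 minutes from midnight
End time: 19:15 = 1155 minutes from midnight
Sum: 589 + 1155 = 1744
Midpoint: 1744 / 2 = 872 minutes
Convert: 872 / 60 = 14 hours, 32 minutes
Result: 14:32

14:32


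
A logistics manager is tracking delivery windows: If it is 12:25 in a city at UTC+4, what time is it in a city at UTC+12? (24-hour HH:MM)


Local time: 12:25 at UTC+4 (offset 4h)
Target zone: UTC+12 (offset 12h)
Difference: 12 - (4) = 8 hours
Calculation: 12 + (8) = 20
Result: 20:25

20:25


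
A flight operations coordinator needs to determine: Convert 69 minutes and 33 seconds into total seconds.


Minutes: 69
Seconds: 33
Convert minutes to seconds: 69 x 60 = 4140
Add remaining seconds: 4140 + 33 = 4173

4173


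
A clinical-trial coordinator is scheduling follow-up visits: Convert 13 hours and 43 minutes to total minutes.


Hours: 13
Minutes: 43
Convert hours to minutes: 13 x 60 = 780
Add remaining minutes: 780 + 43 = 823

823


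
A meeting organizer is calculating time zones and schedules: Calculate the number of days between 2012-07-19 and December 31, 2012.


Start: July 19, 2012
End: December 31, 2012
Days left in July: 12
August: 31
September: 30
October: 31
November: 30
... plus remaining months
Sum of remaining months: 153
Total: 12 + 153 = 165

165


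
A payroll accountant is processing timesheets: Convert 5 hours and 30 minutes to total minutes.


Hours: 5
Extra minutes: 30
Minutes per hour: 60
Hours to minutes: 5 x 60 = 300
Total: 300 + 30 = 330

330


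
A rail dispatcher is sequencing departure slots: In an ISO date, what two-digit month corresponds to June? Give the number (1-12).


Calendar month order:
5. May
6. June <--
7. July
June is month number 6

6


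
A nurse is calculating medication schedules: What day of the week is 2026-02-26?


Date: 2026-02-26
January 1, 2026 is a Thursday
Day of year: 57
Offset from Jan 1: 56 days
56 mod 7 = 0
Result: Thursday

Thursday


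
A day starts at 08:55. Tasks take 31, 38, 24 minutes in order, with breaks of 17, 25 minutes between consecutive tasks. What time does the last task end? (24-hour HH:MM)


Start: 08:55 = 535 min from midnight
  after task 1 (31 min): 09:26
  after break (17 min): 09:43
  after task 2 (38 min): 10:21
  after break (25 min): 10:46
  after task 3 (24 min): 11:10
Total elapsed: 135 minutes
End time: 11:10

11:10


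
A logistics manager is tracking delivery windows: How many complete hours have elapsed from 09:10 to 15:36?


Start: 09:10
End: 15:36
Hour difference: 15 - 9 = 6 hours
Minute difference: 36 - 10 = 26 minutes
Total minutes: 386
Complete hours: 386 / 60 = 6 (remainder 26)

6


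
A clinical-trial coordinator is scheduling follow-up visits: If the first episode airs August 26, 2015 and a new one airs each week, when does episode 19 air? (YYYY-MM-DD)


First occurrence: 2015-08-26 (occurrence 1)
Each occurrence is 7 days after the previous.
Occurrence 19 is 18 weeks after the first.
18 weeks = 126 days
2015-08-26 + 126 days = 2015-12-30

2015-12-30


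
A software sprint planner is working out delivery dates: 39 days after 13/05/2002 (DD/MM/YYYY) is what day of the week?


Start: 2002-05-13 (Monday)
Step 1 - find target date: add 39 days
  2002-05-13 + 39 days = 2002-06-21
Step 2 - day of week:
  39 mod 7 = 4
  Monday + 4 days -> Friday
Result: Friday (2002-06-21)

Friday


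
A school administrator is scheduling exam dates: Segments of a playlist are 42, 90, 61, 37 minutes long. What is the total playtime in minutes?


Durations: 42, 90, 61, 37
Running sum: 42
+ 90 = 132
+ 61 = 193
+ 37 = 230
Total duration: 230 minutes
That is 3 hours and 50 minutes

230


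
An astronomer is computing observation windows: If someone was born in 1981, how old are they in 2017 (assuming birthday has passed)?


Birth year: 1981
Current year: 2017
Age = current year - birth year
Age = 2017 - 1981 = 36

36


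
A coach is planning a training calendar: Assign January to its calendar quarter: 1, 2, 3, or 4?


Month: January (month 1)
Q1: January-March (months 1-3)
Q2: April-June (months 4-6)
Q3: July-September (months 7-9)
Q4: October-December (months 10-12)
Month 1 falls in Q1

1


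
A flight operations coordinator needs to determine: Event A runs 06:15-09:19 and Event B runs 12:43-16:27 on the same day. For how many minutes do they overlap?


Interval A: [375, 559] minutes from midnight
Interval B: [763, 987] minutes from midnight
Overlap start = max(375, 763) = 763
Overlap end = min(559, 987) = 559
End <= start, so the intervals do not overlap: 0 minutes

0


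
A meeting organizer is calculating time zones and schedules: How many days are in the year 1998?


Year: 1998
Check leap year rules:
Divisible by 4? No
1998 is not a leap year
Days: 365

365


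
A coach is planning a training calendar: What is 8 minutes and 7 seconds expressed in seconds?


Minutes: 8
Extra seconds: 7
Seconds per minute: 60
Minutes to seconds: 8 x 60 = 480
Total: 480 + 7 = 487

487


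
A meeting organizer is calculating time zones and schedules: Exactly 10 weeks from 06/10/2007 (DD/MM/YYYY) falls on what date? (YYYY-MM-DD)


Start: 2007-10-06
Weeks to add: 10
Convert to days: 10 x 7 = 70 days
Add 70 days to 2007-10-06
Result: 2007-12-15

2007-12-15


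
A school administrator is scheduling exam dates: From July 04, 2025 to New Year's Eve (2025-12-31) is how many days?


Start: July 04, 2025
End: December 31, 2025
Days left in July: 27
August: 31
September: 30
October: 31
November: 30
... plus remaining months
Sum of remaining months: 153
Total: 27 + 153 = 180

180


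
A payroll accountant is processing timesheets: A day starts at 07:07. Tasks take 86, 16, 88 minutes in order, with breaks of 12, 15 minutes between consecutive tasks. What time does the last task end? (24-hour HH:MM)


Start: 07:07 = 427 min from midnight
  after task 1 (86 min): 08:33
  after break (12 min): 08:45
  after task 2 (16 min): 09:01
  after break (15 min): 09:16
  after task 3 (88 min): 10:44
Total elapsed: 217 minutes
End time: 10:44

10:44
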